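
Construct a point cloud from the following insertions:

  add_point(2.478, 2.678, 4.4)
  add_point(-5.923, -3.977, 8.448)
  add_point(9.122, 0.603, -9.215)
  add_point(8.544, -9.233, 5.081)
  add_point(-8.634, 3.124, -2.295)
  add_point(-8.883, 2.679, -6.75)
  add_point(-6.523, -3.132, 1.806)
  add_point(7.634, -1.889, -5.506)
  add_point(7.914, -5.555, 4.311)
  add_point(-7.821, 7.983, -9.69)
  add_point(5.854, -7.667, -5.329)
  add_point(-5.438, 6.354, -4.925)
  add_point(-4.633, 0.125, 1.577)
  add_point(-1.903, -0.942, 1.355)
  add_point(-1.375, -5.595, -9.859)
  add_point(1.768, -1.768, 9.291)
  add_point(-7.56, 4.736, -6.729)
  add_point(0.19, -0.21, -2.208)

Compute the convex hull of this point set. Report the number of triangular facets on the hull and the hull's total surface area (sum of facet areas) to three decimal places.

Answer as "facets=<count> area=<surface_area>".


facets=22 area=965.005

Points on the hull: [0, 1, 2, 3, 4, 5, 6, 8, 9, 10, 11, 14, 15] (13 of 18).

Area of each hull facet:
  f1: (p9, p14, p5) → 33.0952
  f2: (p9, p14, p2) → 91.3695
  f3: (p8, p3, p2) → 23.3678
  f4: (p8, p15, p3) → 15.1786
  f5: (p10, p3, p2) → 47.7690
  f6: (p10, p14, p2) → 42.2335
  f7: (p10, p14, p3) → 32.4814
  f8: (p1, p15, p3) → 40.9239
  f9: (p1, p14, p3) → 132.7662
  f10: (p0, p9, p2) → 127.6384
  f11: (p0, p8, p2) → 70.3547
  f12: (p0, p8, p15) → 28.5389
  f13: (p0, p1, p15) → 26.1563
  f14: (p6, p14, p5) → 58.3093
  f15: (p6, p1, p5) → 16.5622
  f16: (p6, p1, p14) → 24.4557
  f17: (p4, p0, p1) → 67.2888
  f18: (p4, p9, p5) → 12.7716
  f19: (p4, p1, p5) → 18.8637
  f20: (p11, p0, p9) → 8.1041
  f21: (p11, p4, p9) → 13.7108
  f22: (p11, p4, p0) → 33.0659
Σ area = 965.005

Euler characteristic 13−33+22 = 2 ✓


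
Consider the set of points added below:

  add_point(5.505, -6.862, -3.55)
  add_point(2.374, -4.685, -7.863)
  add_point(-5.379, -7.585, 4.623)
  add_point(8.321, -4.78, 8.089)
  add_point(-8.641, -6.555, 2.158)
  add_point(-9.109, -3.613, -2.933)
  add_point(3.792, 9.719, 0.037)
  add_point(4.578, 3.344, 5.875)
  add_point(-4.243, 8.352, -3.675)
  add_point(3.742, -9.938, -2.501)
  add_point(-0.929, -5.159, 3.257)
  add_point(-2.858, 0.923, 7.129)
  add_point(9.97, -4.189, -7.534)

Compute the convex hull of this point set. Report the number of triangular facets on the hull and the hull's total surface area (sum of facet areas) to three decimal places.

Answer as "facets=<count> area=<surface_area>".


facets=18 area=927.392

Points on the hull: [1, 2, 3, 4, 5, 6, 7, 8, 9, 11, 12] (11 of 13).

Triangle areas on the boundary:
  f1: (p3, p6, p12) → 119.3165
  f2: (p8, p6, p12) → 76.1045
  f3: (p8, p11, p6) → 55.3528
  f4: (p9, p3, p12) → 62.2421
  f5: (p7, p3, p6) → 21.3289
  f6: (p7, p11, p6) → 33.3167
  f7: (p7, p11, p3) → 36.3912
  f8: (p1, p8, p5) → 77.7030
  f9: (p1, p8, p12) → 53.9159
  f10: (p1, p9, p5) → 47.7815
  f11: (p1, p9, p12) → 28.6726
  f12: (p2, p9, p3) → 71.0262
  f13: (p2, p11, p3) → 57.3305
  f14: (p4, p2, p11) → 19.2335
  f15: (p4, p8, p5) → 33.4550
  f16: (p4, p8, p11) → 70.3422
  f17: (p4, p9, p5) → 40.0779
  f18: (p4, p2, p9) → 23.8015
Σ area = 927.392

Check V−E+F: 11 − 27 + 18 = 2.


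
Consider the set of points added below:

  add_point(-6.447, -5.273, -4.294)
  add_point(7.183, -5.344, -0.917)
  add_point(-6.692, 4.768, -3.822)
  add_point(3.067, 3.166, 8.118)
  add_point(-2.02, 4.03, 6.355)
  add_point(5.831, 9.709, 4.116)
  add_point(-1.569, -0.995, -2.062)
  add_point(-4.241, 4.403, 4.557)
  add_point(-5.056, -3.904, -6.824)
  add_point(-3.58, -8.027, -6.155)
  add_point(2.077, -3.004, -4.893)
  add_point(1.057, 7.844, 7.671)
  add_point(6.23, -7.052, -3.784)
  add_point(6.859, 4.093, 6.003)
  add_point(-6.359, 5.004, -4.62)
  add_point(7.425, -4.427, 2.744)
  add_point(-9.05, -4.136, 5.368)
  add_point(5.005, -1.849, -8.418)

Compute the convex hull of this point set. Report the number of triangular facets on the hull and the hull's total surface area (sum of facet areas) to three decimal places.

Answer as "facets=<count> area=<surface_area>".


facets=26 area=851.935

Points on the hull: [0, 1, 2, 3, 5, 7, 8, 9, 11, 12, 13, 14, 15, 16, 17] (15 of 18).

Triangle areas on the boundary:
  f1: (p14, p17, p5) → 102.1348
  f2: (p3, p15, p16) → 73.5097
  f3: (p13, p3, p15) → 20.2809
  f4: (p12, p9, p17) → 34.7260
  f5: (p12, p15, p16) → 59.5324
  f6: (p12, p9, p16) → 66.6617
  f7: (p0, p9, p16) → 16.8644
  f8: (p8, p14, p17) → 48.1512
  f9: (p8, p9, p17) → 22.8642
  f10: (p8, p0, p14) → 14.6117
  f11: (p8, p0, p9) → 6.5661
  f12: (p2, p7, p16) → 42.9513
  f13: (p2, p0, p16) → 49.9455
  f14: (p2, p0, p14) → 4.4038
  f15: (p11, p13, p5) → 17.7208
  f16: (p11, p13, p3) → 11.2857
  f17: (p11, p2, p7) → 24.2738
  f18: (p11, p3, p16) → 36.5802
  f19: (p11, p7, p16) → 22.6819
  f20: (p11, p14, p5) → 45.6134
  f21: (p11, p2, p14) → 5.6472
  f22: (p1, p12, p15) → 2.2999
  f23: (p1, p12, p17) → 11.9564
  f24: (p1, p17, p5) → 67.5717
  f25: (p1, p13, p15) → 14.2326
  f26: (p1, p13, p5) → 28.8675
Σ area = 851.935

Euler characteristic 15−39+26 = 2 ✓


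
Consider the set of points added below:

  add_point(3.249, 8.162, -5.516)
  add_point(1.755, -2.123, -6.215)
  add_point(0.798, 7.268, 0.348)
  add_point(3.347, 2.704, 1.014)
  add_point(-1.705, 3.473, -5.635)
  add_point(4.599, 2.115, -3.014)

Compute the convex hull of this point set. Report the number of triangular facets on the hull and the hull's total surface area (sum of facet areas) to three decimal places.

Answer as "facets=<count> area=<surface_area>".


facets=8 area=149.412

6 of the 6 inputs are extreme points: [0, 1, 2, 3, 4, 5].

Per-facet area ½‖(b−a)×(c−a)‖:
  f1: (p3, p0, p5) → 14.0232
  f2: (p2, p0, p4) → 20.4497
  f3: (p2, p3, p4) → 19.4914
  f4: (p2, p3, p0) → 16.8890
  f5: (p1, p0, p4) → 22.0585
  f6: (p1, p0, p5) → 18.9122
  f7: (p1, p3, p4) → 26.2028
  f8: (p1, p3, p5) → 11.3847
Σ area = 149.412

Euler: V−E+F = 6−12+8 = 2.


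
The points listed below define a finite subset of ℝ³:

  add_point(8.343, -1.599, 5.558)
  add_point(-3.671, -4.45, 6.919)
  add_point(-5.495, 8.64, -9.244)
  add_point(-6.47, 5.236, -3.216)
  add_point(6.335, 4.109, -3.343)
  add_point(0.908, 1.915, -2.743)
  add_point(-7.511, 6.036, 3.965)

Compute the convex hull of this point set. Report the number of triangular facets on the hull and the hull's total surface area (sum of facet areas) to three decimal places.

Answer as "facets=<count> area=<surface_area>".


facets=10 area=508.876

Hull vertices (7/7): indices [0, 1, 2, 3, 4, 5, 6].

Facet areas (half cross-product norm):
  f1: (p1, p0, p6) → 71.4858
  f2: (p4, p0, p6) → 83.8691
  f3: (p4, p2, p6) → 89.2348
  f4: (p3, p1, p6) → 41.9301
  f5: (p3, p2, p6) → 14.7965
  f6: (p3, p2, p1) → 20.2874
  f7: (p5, p2, p1) → 59.3146
  f8: (p5, p4, p2) → 32.3650
  f9: (p5, p1, p0) → 64.1178
  f10: (p5, p4, p0) → 31.4745
Σ area = 508.876

Check V−E+F: 7 − 15 + 10 = 2.


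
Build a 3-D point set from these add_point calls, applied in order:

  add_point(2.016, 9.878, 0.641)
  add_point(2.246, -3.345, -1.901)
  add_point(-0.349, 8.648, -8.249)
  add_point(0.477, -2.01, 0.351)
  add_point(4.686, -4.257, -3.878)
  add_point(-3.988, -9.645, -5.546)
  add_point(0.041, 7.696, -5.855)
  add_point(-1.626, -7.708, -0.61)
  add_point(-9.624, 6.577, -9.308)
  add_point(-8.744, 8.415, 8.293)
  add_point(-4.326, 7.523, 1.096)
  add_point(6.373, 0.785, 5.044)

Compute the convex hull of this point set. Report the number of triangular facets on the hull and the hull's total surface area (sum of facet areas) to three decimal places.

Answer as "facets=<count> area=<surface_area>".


facets=12 area=872.344

Hull vertices (8/12): indices [0, 2, 4, 5, 7, 8, 9, 11].

Area of each hull facet:
  f1: (p9, p5, p8) → 154.3709
  f2: (p2, p5, p8) → 83.2866
  f3: (p2, p9, p8) → 83.3207
  f4: (p7, p9, p11) → 110.1651
  f5: (p7, p9, p5) → 49.3225
  f6: (p4, p2, p11) → 74.9186
  f7: (p4, p2, p5) → 74.5697
  f8: (p4, p7, p11) → 41.0279
  f9: (p4, p7, p5) → 22.7693
  f10: (p0, p9, p11) → 73.0792
  f11: (p0, p2, p11) → 47.3371
  f12: (p0, p2, p9) → 58.1763
Σ area = 872.344

Check V−E+F: 8 − 18 + 12 = 2.


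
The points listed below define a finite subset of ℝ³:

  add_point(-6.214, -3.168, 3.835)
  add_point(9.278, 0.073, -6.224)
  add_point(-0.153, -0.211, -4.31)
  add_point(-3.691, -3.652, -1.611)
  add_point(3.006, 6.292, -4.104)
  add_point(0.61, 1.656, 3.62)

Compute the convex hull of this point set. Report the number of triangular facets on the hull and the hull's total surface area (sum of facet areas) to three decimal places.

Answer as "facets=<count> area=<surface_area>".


facets=8 area=252.542

6 of the 6 inputs are extreme points: [0, 1, 2, 3, 4, 5].

Area of each hull facet:
  f1: (p3, p1, p0) → 32.5296
  f2: (p3, p4, p0) → 34.5632
  f3: (p5, p1, p0) → 48.2744
  f4: (p5, p4, p0) → 33.3254
  f5: (p5, p4, p1) → 42.3167
  f6: (p2, p4, p1) → 31.1139
  f7: (p2, p3, p1) → 18.5192
  f8: (p2, p3, p4) → 11.8998
Σ area = 252.542

Check V−E+F: 6 − 12 + 8 = 2.


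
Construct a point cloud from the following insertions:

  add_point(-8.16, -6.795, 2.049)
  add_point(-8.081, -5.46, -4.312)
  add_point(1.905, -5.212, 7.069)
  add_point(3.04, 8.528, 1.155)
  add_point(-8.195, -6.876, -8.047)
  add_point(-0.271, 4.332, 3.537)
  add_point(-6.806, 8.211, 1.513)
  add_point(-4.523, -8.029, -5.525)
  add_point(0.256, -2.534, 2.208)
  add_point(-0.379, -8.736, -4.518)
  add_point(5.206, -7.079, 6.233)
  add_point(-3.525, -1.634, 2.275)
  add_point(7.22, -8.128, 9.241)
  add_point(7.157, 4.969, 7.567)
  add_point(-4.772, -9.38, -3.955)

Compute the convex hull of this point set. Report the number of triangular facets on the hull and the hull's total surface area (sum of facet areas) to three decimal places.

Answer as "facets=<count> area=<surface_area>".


Extreme-point indices: [0, 1, 2, 3, 4, 6, 9, 12, 13, 14] — 10 of 15 on the boundary.

Per-facet area ½‖(b−a)×(c−a)‖:
  f1: (p6, p3, p4) → 87.9779
  f2: (p9, p3, p4) → 80.8003
  f3: (p9, p14, p4) → 11.9583
  f4: (p9, p14, p12) → 32.7052
  f5: (p13, p6, p3) → 37.0664
  f6: (p13, p9, p12) → 103.5539
  f7: (p13, p9, p3) → 77.5613
  f8: (p1, p6, p4) → 21.5047
  f9: (p0, p1, p6) → 47.5633
  f10: (p0, p14, p12) → 62.3898
  f11: (p0, p14, p4) → 21.4506
  f12: (p0, p1, p4) → 7.0153
  f13: (p2, p0, p12) → 21.0716
  f14: (p2, p0, p6) → 83.8461
  f15: (p2, p13, p12) → 36.9194
  f16: (p2, p13, p6) → 86.5410
Σ area = 819.925

Check V−E+F: 10 − 24 + 16 = 2.

facets=16 area=819.925


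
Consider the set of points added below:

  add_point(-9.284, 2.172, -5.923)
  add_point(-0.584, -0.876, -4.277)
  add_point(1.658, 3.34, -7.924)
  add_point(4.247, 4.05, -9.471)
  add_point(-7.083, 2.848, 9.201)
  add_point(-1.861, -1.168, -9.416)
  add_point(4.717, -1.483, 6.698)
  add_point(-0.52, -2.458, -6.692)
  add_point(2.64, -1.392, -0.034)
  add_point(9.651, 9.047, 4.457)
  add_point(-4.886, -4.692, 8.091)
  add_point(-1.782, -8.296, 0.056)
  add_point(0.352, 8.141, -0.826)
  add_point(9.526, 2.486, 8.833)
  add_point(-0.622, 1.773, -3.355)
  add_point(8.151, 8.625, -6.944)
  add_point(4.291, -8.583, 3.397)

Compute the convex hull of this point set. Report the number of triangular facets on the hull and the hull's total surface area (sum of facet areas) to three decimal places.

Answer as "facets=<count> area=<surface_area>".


11 of the 17 inputs are extreme points: [0, 3, 4, 5, 9, 10, 11, 12, 13, 15, 16].

Per-facet area ½‖(b−a)×(c−a)‖:
  f1: (p12, p4, p0) → 80.1216
  f2: (p12, p4, p9) → 72.0051
  f3: (p10, p4, p0) → 60.0681
  f4: (p5, p3, p0) → 32.6868
  f5: (p5, p3, p16) → 64.3878
  f6: (p15, p3, p16) → 57.4642
  f7: (p15, p12, p9) → 49.2303
  f8: (p15, p3, p0) → 37.8368
  f9: (p15, p12, p0) → 57.0462
  f10: (p13, p4, p9) → 65.5296
  f11: (p13, p10, p4) → 62.8506
  f12: (p13, p10, p16) → 73.0837
  f13: (p13, p15, p9) → 38.8415
  f14: (p13, p15, p16) → 113.0846
  f15: (p11, p10, p16) → 32.2002
  f16: (p11, p5, p16) → 37.4019
  f17: (p11, p10, p0) → 65.9713
  f18: (p11, p5, p0) → 52.3220
Σ area = 1052.132

Euler: V−E+F = 11−27+18 = 2.

facets=18 area=1052.132


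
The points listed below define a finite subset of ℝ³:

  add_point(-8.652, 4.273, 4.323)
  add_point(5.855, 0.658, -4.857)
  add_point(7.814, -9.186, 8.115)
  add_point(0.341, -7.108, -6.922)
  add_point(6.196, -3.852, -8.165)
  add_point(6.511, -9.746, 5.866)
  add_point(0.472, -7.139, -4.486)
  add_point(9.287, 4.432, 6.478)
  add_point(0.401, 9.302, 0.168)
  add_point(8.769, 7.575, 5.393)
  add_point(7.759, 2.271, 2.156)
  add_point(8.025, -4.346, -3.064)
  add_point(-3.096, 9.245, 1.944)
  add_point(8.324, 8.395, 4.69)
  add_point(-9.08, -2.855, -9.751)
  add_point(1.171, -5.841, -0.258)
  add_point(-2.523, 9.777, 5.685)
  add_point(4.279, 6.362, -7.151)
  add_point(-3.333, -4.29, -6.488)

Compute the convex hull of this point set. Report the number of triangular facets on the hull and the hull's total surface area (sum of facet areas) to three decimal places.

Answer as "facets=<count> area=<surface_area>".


facets=26 area=1091.000

Points on the hull: [0, 2, 3, 4, 5, 6, 7, 8, 9, 11, 12, 13, 14, 16, 17] (15 of 19).

Per-facet area ½‖(b−a)×(c−a)‖:
  f1: (p0, p5, p14) → 159.4242
  f2: (p3, p4, p14) → 31.2391
  f3: (p3, p4, p5) → 48.8556
  f4: (p11, p4, p5) → 17.5125
  f5: (p17, p4, p14) → 78.0895
  f6: (p2, p0, p5) → 26.4345
  f7: (p2, p0, p16) → 88.7520
  f8: (p2, p16, p7) → 84.9776
  f9: (p2, p11, p7) → 72.6363
  f10: (p2, p11, p5) → 11.8161
  f11: (p6, p5, p14) → 36.8759
  f12: (p6, p3, p14) → 12.4037
  f13: (p6, p3, p5) → 7.3269
  f14: (p12, p17, p14) → 96.1199
  f15: (p12, p0, p14) → 61.7182
  f16: (p12, p0, p16) → 14.8762
  f17: (p13, p17, p4) → 64.9914
  f18: (p9, p16, p7) → 18.3351
  f19: (p9, p13, p16) → 5.8490
  f20: (p9, p11, p7) → 20.2895
  f21: (p9, p11, p4) → 34.8249
  f22: (p9, p13, p4) → 10.4447
  f23: (p8, p12, p16) → 7.1325
  f24: (p8, p13, p16) → 28.6959
  f25: (p8, p12, p17) → 11.0911
  f26: (p8, p13, p17) → 40.2878
Σ area = 1091.000

Euler: V−E+F = 15−39+26 = 2.


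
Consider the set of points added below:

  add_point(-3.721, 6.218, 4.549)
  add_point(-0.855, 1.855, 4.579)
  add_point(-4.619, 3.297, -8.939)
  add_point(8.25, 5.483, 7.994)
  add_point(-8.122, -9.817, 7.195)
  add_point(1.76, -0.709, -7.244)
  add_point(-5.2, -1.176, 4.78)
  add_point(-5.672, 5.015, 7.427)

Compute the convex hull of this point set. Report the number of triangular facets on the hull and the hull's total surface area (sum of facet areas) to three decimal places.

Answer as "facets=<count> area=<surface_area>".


Points on the hull: [0, 2, 3, 4, 5, 7] (6 of 8).

Triangle areas on the boundary:
  f1: (p2, p0, p3) → 81.7769
  f2: (p5, p3, p4) → 167.1488
  f3: (p5, p2, p4) → 76.1424
  f4: (p5, p2, p3) → 64.8819
  f5: (p7, p3, p4) → 102.7602
  f6: (p7, p0, p3) → 22.0802
  f7: (p7, p2, p4) → 123.2377
  f8: (p7, p2, p0) → 19.1264
Σ area = 657.155

Euler: V−E+F = 6−12+8 = 2.

facets=8 area=657.155


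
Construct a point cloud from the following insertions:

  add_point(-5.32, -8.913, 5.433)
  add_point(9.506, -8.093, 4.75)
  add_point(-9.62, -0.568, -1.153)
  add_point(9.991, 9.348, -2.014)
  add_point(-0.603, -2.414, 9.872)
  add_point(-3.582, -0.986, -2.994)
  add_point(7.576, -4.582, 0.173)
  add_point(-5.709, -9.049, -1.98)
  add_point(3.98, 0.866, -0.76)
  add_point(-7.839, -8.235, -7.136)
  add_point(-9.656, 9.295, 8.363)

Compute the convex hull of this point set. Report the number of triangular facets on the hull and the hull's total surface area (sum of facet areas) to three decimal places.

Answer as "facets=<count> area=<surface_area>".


facets=14 area=1063.624

9 of the 11 inputs are extreme points: [0, 1, 2, 3, 4, 6, 7, 9, 10].

Per-facet area ½‖(b−a)×(c−a)‖:
  f1: (p4, p3, p10) → 144.1882
  f2: (p1, p4, p3) → 114.8099
  f3: (p9, p1, p7) → 33.2673
  f4: (p0, p4, p10) → 66.9364
  f5: (p0, p9, p7) → 7.6768
  f6: (p0, p1, p7) → 55.1783
  f7: (p0, p1, p4) → 57.8462
  f8: (p6, p1, p3) → 34.0176
  f9: (p6, p9, p3) → 119.4713
  f10: (p6, p9, p1) → 46.7029
  f11: (p2, p0, p10) → 77.9574
  f12: (p2, p0, p9) → 54.3498
  f13: (p2, p3, p10) → 144.0002
  f14: (p2, p9, p3) → 107.2218
Σ area = 1063.624

Euler characteristic 9−21+14 = 2 ✓


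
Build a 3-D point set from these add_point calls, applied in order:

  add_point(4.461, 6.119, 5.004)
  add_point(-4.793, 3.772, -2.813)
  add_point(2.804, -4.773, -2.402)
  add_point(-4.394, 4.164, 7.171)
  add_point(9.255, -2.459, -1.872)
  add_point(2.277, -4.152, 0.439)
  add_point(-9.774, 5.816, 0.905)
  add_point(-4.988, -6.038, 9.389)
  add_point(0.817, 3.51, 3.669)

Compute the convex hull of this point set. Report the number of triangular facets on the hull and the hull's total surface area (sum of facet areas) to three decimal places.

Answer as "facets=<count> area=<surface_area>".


Points on the hull: [0, 1, 2, 3, 4, 6, 7] (7 of 9).

Per-facet area ½‖(b−a)×(c−a)‖:
  f1: (p0, p7, p4) → 94.9164
  f2: (p2, p7, p6) → 101.6776
  f3: (p2, p7, p4) → 42.7489
  f4: (p3, p7, p6) → 41.8263
  f5: (p3, p0, p6) → 36.1103
  f6: (p3, p0, p7) → 46.3823
  f7: (p1, p2, p6) → 26.0382
  f8: (p1, p2, p4) → 36.4612
  f9: (p1, p0, p6) → 39.9013
  f10: (p1, p0, p4) → 72.5068
Σ area = 538.569

Euler characteristic 7−15+10 = 2 ✓

facets=10 area=538.569


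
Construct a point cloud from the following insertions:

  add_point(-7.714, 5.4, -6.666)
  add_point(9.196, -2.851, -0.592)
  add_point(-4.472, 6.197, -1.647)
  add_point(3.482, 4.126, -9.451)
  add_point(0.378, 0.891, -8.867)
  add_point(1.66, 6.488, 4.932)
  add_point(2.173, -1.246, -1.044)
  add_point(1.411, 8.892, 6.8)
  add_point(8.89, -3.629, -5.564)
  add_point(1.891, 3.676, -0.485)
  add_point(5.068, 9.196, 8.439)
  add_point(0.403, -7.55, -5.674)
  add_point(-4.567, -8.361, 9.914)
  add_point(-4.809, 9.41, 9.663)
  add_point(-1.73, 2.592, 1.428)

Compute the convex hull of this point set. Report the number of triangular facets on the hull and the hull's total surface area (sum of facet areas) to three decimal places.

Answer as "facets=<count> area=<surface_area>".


facets=16 area=1046.661

Hull vertices (10/15): indices [0, 1, 3, 4, 7, 8, 10, 11, 12, 13].

Area of each hull facet:
  f1: (p13, p12, p0) → 147.9593
  f2: (p11, p12, p0) → 125.2393
  f3: (p10, p12, p1) → 135.2685
  f4: (p10, p13, p12) → 88.4219
  f5: (p8, p12, p1) → 40.2477
  f6: (p8, p11, p12) → 73.4039
  f7: (p8, p10, p1) → 29.0917
  f8: (p8, p3, p10) → 93.3911
  f9: (p7, p13, p0) → 56.5308
  f10: (p7, p10, p13) → 10.5042
  f11: (p7, p3, p0) → 91.7425
  f12: (p7, p3, p10) → 32.7157
  f13: (p4, p11, p0) → 40.0249
  f14: (p4, p3, p0) → 20.6971
  f15: (p4, p8, p11) → 38.9269
  f16: (p4, p8, p3) → 22.4958
Σ area = 1046.661

Euler characteristic 10−24+16 = 2 ✓


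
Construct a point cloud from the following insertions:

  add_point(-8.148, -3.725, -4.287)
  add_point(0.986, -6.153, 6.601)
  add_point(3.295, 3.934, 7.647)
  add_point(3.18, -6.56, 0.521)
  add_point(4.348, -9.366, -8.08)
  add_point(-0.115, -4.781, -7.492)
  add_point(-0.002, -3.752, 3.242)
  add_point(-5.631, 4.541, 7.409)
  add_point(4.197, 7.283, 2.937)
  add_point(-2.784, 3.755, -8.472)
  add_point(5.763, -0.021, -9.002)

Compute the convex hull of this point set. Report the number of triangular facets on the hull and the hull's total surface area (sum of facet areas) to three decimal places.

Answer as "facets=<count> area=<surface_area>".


facets=16 area=767.045

Hull vertices (10/11): indices [0, 1, 2, 3, 4, 5, 7, 8, 9, 10].

Triangle areas on the boundary:
  f1: (p1, p4, p0) → 92.9735
  f2: (p9, p4, p10) → 42.9637
  f3: (p3, p1, p4) → 9.4162
  f4: (p3, p1, p2) → 33.5717
  f5: (p3, p4, p10) → 42.5076
  f6: (p3, p2, p10) → 75.0771
  f7: (p5, p4, p0) → 18.1759
  f8: (p5, p9, p0) → 36.7396
  f9: (p5, p9, p4) → 14.0933
  f10: (p7, p9, p0) → 72.3236
  f11: (p7, p1, p0) → 82.1390
  f12: (p7, p1, p2) → 45.9548
  f13: (p8, p2, p10) → 37.6986
  f14: (p8, p9, p10) → 61.5145
  f15: (p8, p7, p2) → 26.0599
  f16: (p8, p7, p9) → 75.8357
Σ area = 767.045

Euler characteristic 10−24+16 = 2 ✓


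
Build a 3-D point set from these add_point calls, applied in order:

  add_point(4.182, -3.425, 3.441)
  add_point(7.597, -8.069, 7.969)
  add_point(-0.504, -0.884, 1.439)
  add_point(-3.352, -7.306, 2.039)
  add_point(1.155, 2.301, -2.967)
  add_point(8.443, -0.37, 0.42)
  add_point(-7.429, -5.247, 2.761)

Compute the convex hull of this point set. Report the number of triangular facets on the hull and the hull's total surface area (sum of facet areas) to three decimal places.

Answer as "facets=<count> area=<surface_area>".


Points on the hull: [1, 2, 3, 4, 5, 6] (6 of 7).

Per-facet area ½‖(b−a)×(c−a)‖:
  f1: (p3, p1, p6) → 19.8099
  f2: (p3, p1, p5) → 64.2124
  f3: (p3, p4, p6) → 27.1055
  f4: (p3, p4, p5) → 49.4424
  f5: (p2, p1, p6) → 51.7952
  f6: (p2, p4, p6) → 17.6556
  f7: (p2, p1, p5) → 47.8198
  f8: (p2, p4, p5) → 23.3916
Σ area = 301.232

Euler: V−E+F = 6−12+8 = 2.

facets=8 area=301.232


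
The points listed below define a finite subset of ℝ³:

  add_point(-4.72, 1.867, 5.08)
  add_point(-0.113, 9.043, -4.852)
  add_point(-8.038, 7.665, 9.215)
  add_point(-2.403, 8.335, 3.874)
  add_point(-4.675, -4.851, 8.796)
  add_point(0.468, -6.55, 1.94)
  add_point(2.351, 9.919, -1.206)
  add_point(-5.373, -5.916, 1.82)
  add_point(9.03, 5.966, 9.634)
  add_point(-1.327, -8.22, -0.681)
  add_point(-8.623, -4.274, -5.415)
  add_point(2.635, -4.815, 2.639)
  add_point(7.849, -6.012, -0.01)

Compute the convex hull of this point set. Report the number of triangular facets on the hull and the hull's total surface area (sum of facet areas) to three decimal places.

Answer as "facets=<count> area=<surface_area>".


Points on the hull: [1, 2, 4, 6, 7, 8, 9, 10, 12] (9 of 13).

Facet areas (half cross-product norm):
  f1: (p2, p6, p8) → 95.7004
  f2: (p12, p9, p10) → 33.1452
  f3: (p12, p6, p8) → 97.5250
  f4: (p4, p2, p8) → 104.0854
  f5: (p4, p12, p8) → 110.6962
  f6: (p4, p12, p9) → 49.4310
  f7: (p4, p2, p10) → 95.4208
  f8: (p1, p12, p10) → 123.9925
  f9: (p1, p12, p6) → 37.8522
  f10: (p1, p2, p10) → 122.0686
  f11: (p1, p2, p6) → 32.9879
  f12: (p7, p9, p10) → 21.3962
  f13: (p7, p4, p10) → 13.2180
  f14: (p7, p4, p9) → 16.6812
Σ area = 954.201

Euler: V−E+F = 9−21+14 = 2.

facets=14 area=954.201


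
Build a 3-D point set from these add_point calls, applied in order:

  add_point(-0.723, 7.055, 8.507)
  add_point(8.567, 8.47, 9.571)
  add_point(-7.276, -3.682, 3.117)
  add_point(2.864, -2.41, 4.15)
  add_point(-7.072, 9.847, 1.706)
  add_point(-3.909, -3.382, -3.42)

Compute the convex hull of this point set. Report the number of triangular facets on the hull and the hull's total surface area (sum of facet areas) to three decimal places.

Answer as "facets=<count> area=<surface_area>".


facets=8 area=466.115

Hull vertices (6/6): indices [0, 1, 2, 3, 4, 5].

Triangle areas on the boundary:
  f1: (p5, p4, p2) → 49.5678
  f2: (p5, p4, p1) → 126.8835
  f3: (p3, p5, p2) → 35.1527
  f4: (p3, p5, p1) → 51.5483
  f5: (p0, p4, p2) → 61.9270
  f6: (p0, p4, p1) → 33.7713
  f7: (p0, p3, p2) → 55.7198
  f8: (p0, p3, p1) → 51.5440
Σ area = 466.115

Euler characteristic 6−12+8 = 2 ✓


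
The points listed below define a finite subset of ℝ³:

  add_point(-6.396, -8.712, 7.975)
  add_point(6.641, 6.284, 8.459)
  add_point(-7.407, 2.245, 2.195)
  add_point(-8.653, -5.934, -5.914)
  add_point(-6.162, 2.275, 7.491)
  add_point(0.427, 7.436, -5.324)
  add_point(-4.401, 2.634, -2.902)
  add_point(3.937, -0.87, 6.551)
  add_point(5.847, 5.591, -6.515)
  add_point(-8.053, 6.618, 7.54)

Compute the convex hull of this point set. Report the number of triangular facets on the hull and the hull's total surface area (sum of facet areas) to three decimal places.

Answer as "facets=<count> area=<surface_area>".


facets=10 area=831.580

7 of the 10 inputs are extreme points: [0, 1, 3, 5, 7, 8, 9].

Facet areas (half cross-product norm):
  f1: (p8, p5, p3) → 45.7610
  f2: (p8, p5, p1) → 43.2631
  f3: (p9, p5, p3) → 118.1208
  f4: (p9, p5, p1) → 98.7041
  f5: (p7, p8, p3) → 124.6182
  f6: (p7, p8, p1) → 56.4082
  f7: (p0, p9, p1) → 112.5952
  f8: (p0, p7, p1) → 31.4921
  f9: (p0, p9, p3) → 107.4783
  f10: (p0, p7, p3) → 93.1393
Σ area = 831.580

Euler characteristic 7−15+10 = 2 ✓


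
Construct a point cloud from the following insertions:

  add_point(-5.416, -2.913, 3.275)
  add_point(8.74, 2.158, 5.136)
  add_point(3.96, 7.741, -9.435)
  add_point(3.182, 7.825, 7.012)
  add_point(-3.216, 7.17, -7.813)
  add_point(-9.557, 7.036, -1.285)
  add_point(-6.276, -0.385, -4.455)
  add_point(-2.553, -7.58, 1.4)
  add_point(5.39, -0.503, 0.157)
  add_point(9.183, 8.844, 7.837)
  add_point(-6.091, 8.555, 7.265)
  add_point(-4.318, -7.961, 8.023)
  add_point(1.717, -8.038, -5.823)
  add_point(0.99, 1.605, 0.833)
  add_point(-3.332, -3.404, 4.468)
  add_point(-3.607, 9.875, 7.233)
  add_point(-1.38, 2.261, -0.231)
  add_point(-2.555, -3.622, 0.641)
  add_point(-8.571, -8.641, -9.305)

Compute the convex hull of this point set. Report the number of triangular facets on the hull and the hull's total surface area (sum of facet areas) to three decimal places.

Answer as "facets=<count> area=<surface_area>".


10 of the 19 inputs are extreme points: [1, 2, 4, 5, 9, 10, 11, 12, 15, 18].

Facet areas (half cross-product norm):
  f1: (p11, p18, p5) → 139.6579
  f2: (p10, p11, p5) → 77.4869
  f3: (p10, p11, p9) → 126.5915
  f4: (p1, p11, p9) → 50.9170
  f5: (p1, p2, p9) → 58.9148
  f6: (p4, p18, p5) → 75.1260
  f7: (p4, p2, p18) → 57.5908
  f8: (p12, p2, p18) → 88.3179
  f9: (p12, p1, p2) → 116.4307
  f10: (p12, p11, p18) → 81.8606
  f11: (p12, p1, p11) → 112.0692
  f12: (p15, p4, p2) → 54.9430
  f13: (p15, p2, p9) → 109.7020
  f14: (p15, p10, p9) → 9.7761
  f15: (p15, p10, p5) → 12.0924
  f16: (p15, p4, p5) → 48.2312
Σ area = 1219.708

Euler characteristic 10−24+16 = 2 ✓

facets=16 area=1219.708


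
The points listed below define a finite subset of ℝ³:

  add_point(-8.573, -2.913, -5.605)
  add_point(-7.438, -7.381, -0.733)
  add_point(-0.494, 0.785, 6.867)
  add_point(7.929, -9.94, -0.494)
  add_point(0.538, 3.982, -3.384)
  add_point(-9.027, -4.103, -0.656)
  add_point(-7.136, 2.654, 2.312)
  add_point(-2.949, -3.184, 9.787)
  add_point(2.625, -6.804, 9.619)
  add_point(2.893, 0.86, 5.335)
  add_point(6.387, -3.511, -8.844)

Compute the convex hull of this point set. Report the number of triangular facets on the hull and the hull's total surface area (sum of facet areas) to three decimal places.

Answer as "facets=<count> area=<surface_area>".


Hull vertices (11/11): indices [0, 1, 2, 3, 4, 5, 6, 7, 8, 9, 10].

Triangle areas on the boundary:
  f1: (p6, p7, p5) → 39.2159
  f2: (p1, p10, p3) → 80.2491
  f3: (p1, p8, p3) → 81.3238
  f4: (p1, p7, p5) → 21.8826
  f5: (p1, p8, p7) → 40.2995
  f6: (p9, p8, p3) → 50.9709
  f7: (p9, p10, p3) → 69.1879
  f8: (p9, p10, p4) → 52.1153
  f9: (p0, p1, p5) → 9.2043
  f10: (p0, p1, p10) → 51.3356
  f11: (p0, p10, p4) → 63.5817
  f12: (p0, p6, p5) → 19.2499
  f13: (p0, p6, p4) → 45.2804
  f14: (p2, p6, p7) → 22.6506
  f15: (p2, p8, p7) → 18.3001
  f16: (p2, p9, p8) → 15.8270
  f17: (p2, p6, p4) → 38.2614
  f18: (p2, p9, p4) → 17.5416
Σ area = 736.478

Euler characteristic 11−27+18 = 2 ✓

facets=18 area=736.478


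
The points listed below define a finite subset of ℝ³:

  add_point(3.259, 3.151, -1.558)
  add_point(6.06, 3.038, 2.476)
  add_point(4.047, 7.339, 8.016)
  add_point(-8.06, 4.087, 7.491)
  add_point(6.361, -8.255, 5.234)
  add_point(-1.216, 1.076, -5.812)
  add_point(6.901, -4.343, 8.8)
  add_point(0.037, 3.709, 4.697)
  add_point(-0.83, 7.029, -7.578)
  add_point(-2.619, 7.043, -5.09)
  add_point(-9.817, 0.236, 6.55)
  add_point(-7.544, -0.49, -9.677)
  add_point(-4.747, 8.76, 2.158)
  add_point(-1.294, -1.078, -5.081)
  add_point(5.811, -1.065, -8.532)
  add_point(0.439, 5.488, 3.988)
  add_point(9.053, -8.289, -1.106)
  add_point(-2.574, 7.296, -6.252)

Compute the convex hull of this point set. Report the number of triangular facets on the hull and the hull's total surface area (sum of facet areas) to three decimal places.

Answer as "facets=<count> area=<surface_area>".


Extreme-point indices: [1, 2, 3, 4, 6, 8, 10, 11, 12, 14, 16, 17] — 12 of 18 on the boundary.

Triangle areas on the boundary:
  f1: (p3, p2, p12) → 41.4916
  f2: (p3, p11, p10) → 34.8572
  f3: (p3, p11, p12) → 59.5546
  f4: (p3, p6, p10) → 37.2579
  f5: (p3, p6, p2) → 75.5883
  f6: (p1, p6, p16) → 50.6387
  f7: (p1, p6, p2) → 35.5845
  f8: (p4, p6, p10) → 46.5002
  f9: (p4, p6, p16) → 14.9168
  f10: (p4, p11, p10) → 146.7433
  f11: (p4, p11, p16) → 69.5550
  f12: (p8, p2, p12) → 55.7993
  f13: (p8, p1, p2) → 45.1363
  f14: (p17, p11, p12) → 40.8232
  f15: (p17, p8, p12) → 5.9768
  f16: (p17, p8, p11) → 10.8232
  f17: (p14, p1, p16) → 58.0324
  f18: (p14, p8, p1) → 58.0770
  f19: (p14, p11, p16) → 67.2319
  f20: (p14, p8, p11) → 53.3477
Σ area = 1007.936

Euler characteristic 12−30+20 = 2 ✓

facets=20 area=1007.936


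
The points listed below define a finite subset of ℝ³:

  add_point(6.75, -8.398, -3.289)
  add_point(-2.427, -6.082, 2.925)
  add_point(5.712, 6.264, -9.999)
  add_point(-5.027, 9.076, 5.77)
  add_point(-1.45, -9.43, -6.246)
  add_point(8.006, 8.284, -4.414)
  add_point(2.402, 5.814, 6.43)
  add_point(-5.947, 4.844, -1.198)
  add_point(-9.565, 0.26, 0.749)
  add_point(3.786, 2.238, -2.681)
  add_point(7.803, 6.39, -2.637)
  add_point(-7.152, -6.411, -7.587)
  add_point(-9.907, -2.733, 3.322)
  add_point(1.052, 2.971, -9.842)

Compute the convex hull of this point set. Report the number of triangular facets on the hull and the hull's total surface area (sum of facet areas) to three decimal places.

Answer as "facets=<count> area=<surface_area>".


Hull vertices (13/14): indices [0, 1, 2, 3, 4, 5, 6, 7, 8, 10, 11, 12, 13].

Per-facet area ½‖(b−a)×(c−a)‖:
  f1: (p3, p6, p12) → 52.9523
  f2: (p3, p6, p5) → 48.9384
  f3: (p1, p4, p12) → 38.6982
  f4: (p1, p6, p12) → 54.5395
  f5: (p11, p4, p12) → 38.5243
  f6: (p11, p13, p4) → 41.0118
  f7: (p2, p13, p4) → 26.5559
  f8: (p2, p3, p5) → 50.7393
  f9: (p0, p1, p4) → 41.5587
  f10: (p0, p2, p5) → 51.1808
  f11: (p0, p2, p4) → 70.6059
  f12: (p0, p1, p6) → 75.3004
  f13: (p7, p11, p13) → 64.9718
  f14: (p7, p2, p3) → 55.9254
  f15: (p7, p2, p13) → 29.0345
  f16: (p10, p6, p5) → 10.2864
  f17: (p10, p0, p5) → 13.8022
  f18: (p10, p0, p6) → 78.3143
  f19: (p8, p11, p12) → 21.6517
  f20: (p8, p7, p11) → 33.5731
  f21: (p8, p3, p12) → 20.6954
  f22: (p8, p7, p3) → 24.8328
Σ area = 943.693

Euler characteristic 13−33+22 = 2 ✓

facets=22 area=943.693


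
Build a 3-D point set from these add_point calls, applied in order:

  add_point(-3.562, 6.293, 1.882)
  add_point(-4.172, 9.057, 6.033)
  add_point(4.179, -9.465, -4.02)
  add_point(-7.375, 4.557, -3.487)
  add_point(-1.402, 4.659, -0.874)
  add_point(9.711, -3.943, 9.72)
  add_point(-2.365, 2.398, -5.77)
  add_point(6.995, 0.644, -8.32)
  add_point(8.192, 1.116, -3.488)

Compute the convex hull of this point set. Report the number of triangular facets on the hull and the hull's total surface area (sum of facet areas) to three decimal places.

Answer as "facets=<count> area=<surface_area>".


Hull vertices (7/9): indices [1, 2, 3, 5, 6, 7, 8].

Per-facet area ½‖(b−a)×(c−a)‖:
  f1: (p7, p2, p5) → 89.4234
  f2: (p1, p2, p3) → 98.8088
  f3: (p1, p2, p5) → 150.5734
  f4: (p1, p7, p3) → 85.7174
  f5: (p6, p2, p3) → 29.8623
  f6: (p6, p7, p3) → 7.1856
  f7: (p6, p7, p2) → 55.0358
  f8: (p8, p7, p5) → 16.2698
  f9: (p8, p1, p5) → 119.9734
  f10: (p8, p1, p7) → 40.1367
Σ area = 692.987

Euler: V−E+F = 7−15+10 = 2.

facets=10 area=692.987


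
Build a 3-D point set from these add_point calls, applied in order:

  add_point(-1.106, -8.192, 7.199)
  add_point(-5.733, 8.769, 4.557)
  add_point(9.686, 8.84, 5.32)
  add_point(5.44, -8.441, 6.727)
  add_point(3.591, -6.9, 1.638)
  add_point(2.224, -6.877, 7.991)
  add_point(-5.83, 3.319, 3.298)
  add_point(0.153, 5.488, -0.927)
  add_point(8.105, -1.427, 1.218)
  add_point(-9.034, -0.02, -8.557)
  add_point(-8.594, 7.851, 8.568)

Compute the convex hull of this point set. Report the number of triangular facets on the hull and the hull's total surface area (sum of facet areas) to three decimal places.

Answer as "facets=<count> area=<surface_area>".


facets=16 area=873.156

Extreme-point indices: [0, 1, 2, 3, 4, 5, 7, 8, 9, 10] — 10 of 11 on the boundary.

Per-facet area ½‖(b−a)×(c−a)‖:
  f1: (p0, p10, p9) → 150.5235
  f2: (p8, p2, p9) → 107.2663
  f3: (p8, p3, p2) → 44.5314
  f4: (p1, p10, p9) → 36.4076
  f5: (p1, p10, p2) → 32.7692
  f6: (p5, p0, p3) → 5.8070
  f7: (p5, p0, p10) → 32.5271
  f8: (p5, p3, p2) → 33.3530
  f9: (p5, p10, p2) → 142.5718
  f10: (p4, p8, p9) → 62.1769
  f11: (p4, p8, p3) → 19.9729
  f12: (p4, p0, p9) → 65.0770
  f13: (p4, p0, p3) → 17.7855
  f14: (p7, p2, p9) → 14.0085
  f15: (p7, p1, p9) → 57.0555
  f16: (p7, p1, p2) → 51.3224
Σ area = 873.156

Euler: V−E+F = 10−24+16 = 2.


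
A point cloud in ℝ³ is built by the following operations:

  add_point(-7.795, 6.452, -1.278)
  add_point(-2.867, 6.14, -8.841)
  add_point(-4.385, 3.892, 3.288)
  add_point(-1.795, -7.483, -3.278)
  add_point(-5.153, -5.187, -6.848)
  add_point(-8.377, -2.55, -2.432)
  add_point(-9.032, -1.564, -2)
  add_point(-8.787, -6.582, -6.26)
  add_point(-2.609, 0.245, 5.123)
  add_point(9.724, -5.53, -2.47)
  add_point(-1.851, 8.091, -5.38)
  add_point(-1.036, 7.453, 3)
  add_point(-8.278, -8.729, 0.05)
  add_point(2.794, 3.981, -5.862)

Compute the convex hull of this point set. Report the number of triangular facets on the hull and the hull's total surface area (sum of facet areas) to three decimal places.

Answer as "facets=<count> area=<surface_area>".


facets=22 area=708.543

Hull vertices (13/14): indices [0, 1, 2, 3, 4, 6, 7, 8, 9, 10, 11, 12, 13].

Facet areas (half cross-product norm):
  f1: (p12, p8, p9) → 91.1456
  f2: (p7, p12, p6) → 20.5143
  f3: (p0, p7, p6) → 16.0329
  f4: (p0, p12, p6) → 13.1625
  f5: (p1, p0, p10) → 14.9809
  f6: (p1, p0, p7) → 60.4281
  f7: (p3, p12, p9) → 22.1238
  f8: (p3, p7, p9) → 19.0017
  f9: (p3, p7, p12) → 22.5123
  f10: (p11, p0, p10) → 27.2728
  f11: (p11, p8, p9) → 59.7718
  f12: (p13, p1, p9) → 22.1085
  f13: (p13, p1, p10) → 12.5116
  f14: (p13, p11, p9) → 61.0680
  f15: (p13, p11, p10) → 26.2372
  f16: (p4, p7, p9) → 16.7843
  f17: (p4, p1, p9) → 90.3129
  f18: (p4, p1, p7) → 19.3120
  f19: (p2, p11, p8) → 10.2232
  f20: (p2, p11, p0) → 15.2884
  f21: (p2, p12, p8) → 25.3240
  f22: (p2, p0, p12) → 42.4257
Σ area = 708.543

Euler: V−E+F = 13−33+22 = 2.


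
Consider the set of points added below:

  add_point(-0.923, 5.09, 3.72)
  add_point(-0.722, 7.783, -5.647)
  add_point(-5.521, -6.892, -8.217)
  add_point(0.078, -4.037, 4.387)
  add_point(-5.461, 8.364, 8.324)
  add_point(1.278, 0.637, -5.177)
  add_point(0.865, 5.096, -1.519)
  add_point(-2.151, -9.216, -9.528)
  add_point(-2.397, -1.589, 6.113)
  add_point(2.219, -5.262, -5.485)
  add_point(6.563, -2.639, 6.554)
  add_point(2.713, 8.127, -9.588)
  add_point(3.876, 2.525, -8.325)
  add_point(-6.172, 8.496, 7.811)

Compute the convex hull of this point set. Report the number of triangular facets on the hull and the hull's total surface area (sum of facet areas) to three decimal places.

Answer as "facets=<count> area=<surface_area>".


Points on the hull: [1, 2, 3, 4, 7, 8, 9, 10, 11, 12, 13] (11 of 14).

Facet areas (half cross-product norm):
  f1: (p4, p11, p13) → 8.5672
  f2: (p4, p11, p10) → 147.1608
  f3: (p4, p8, p13) → 4.5699
  f4: (p4, p8, p10) → 44.3911
  f5: (p1, p11, p13) → 13.1015
  f6: (p12, p11, p10) → 39.3008
  f7: (p12, p11, p7) → 26.2310
  f8: (p2, p8, p13) → 78.3375
  f9: (p2, p1, p13) → 113.3761
  f10: (p2, p11, p7) → 36.8323
  f11: (p2, p1, p11) → 40.6039
  f12: (p3, p7, p10) → 45.5268
  f13: (p3, p8, p10) → 12.8095
  f14: (p3, p2, p7) → 30.1936
  f15: (p3, p2, p8) → 26.3303
  f16: (p9, p7, p10) → 25.6407
  f17: (p9, p12, p10) → 55.1187
  f18: (p9, p12, p7) → 27.1318
Σ area = 775.224

Check V−E+F: 11 − 27 + 18 = 2.

facets=18 area=775.224


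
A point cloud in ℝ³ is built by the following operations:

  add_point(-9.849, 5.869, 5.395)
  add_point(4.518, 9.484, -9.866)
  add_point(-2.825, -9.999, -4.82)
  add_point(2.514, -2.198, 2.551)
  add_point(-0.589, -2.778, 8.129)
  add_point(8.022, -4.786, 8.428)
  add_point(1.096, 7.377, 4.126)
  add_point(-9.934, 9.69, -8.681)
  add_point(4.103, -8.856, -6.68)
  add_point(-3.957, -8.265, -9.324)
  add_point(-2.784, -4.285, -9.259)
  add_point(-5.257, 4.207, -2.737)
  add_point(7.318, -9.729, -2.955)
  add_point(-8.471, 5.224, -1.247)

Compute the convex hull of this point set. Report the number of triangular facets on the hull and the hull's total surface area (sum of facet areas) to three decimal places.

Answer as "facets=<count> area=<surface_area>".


facets=16 area=1215.113

Hull vertices (10/14): indices [0, 1, 2, 4, 5, 6, 7, 8, 9, 12].

Facet areas (half cross-product norm):
  f1: (p9, p1, p7) → 129.5640
  f2: (p9, p0, p7) → 134.7816
  f3: (p9, p0, p2) → 49.6314
  f4: (p4, p2, p5) → 66.1860
  f5: (p4, p0, p5) → 29.8367
  f6: (p4, p0, p2) → 97.1184
  f7: (p6, p1, p5) → 101.9573
  f8: (p6, p0, p5) → 77.1588
  f9: (p6, p1, p7) → 100.3318
  f10: (p6, p0, p7) → 80.3060
  f11: (p12, p1, p5) → 127.8845
  f12: (p12, p2, p5) → 62.3728
  f13: (p8, p9, p1) → 78.7603
  f14: (p8, p12, p1) → 44.5907
  f15: (p8, p9, p2) → 17.9602
  f16: (p8, p12, p2) → 16.6723
Σ area = 1215.113

Euler characteristic 10−24+16 = 2 ✓


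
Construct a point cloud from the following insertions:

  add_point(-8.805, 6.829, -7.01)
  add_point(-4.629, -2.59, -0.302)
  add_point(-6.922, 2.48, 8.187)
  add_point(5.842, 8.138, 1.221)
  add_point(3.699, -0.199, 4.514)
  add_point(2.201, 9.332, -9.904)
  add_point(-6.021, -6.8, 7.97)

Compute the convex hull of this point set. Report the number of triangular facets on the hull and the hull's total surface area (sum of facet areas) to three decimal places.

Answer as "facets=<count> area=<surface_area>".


facets=10 area=641.294

Hull vertices (7/7): indices [0, 1, 2, 3, 4, 5, 6].

Triangle areas on the boundary:
  f1: (p2, p3, p0) → 112.2118
  f2: (p2, p6, p0) → 71.6565
  f3: (p5, p3, p0) → 68.5083
  f4: (p4, p5, p3) → 50.6351
  f5: (p4, p2, p3) → 52.8695
  f6: (p4, p2, p6) → 50.9121
  f7: (p1, p4, p6) → 45.6223
  f8: (p1, p4, p5) → 80.7448
  f9: (p1, p6, p0) → 36.5206
  f10: (p1, p5, p0) → 71.6130
Σ area = 641.294

Euler: V−E+F = 7−15+10 = 2.


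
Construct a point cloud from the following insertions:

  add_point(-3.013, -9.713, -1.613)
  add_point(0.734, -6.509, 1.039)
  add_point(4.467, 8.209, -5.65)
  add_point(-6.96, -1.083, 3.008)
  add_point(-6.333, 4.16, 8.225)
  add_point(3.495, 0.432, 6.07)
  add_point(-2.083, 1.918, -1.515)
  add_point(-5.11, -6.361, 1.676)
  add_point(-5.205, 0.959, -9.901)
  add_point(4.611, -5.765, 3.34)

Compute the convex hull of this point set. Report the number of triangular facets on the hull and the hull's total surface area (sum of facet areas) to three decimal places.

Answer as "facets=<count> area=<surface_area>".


facets=12 area=644.726

Extreme-point indices: [0, 2, 3, 4, 5, 7, 8, 9] — 8 of 10 on the boundary.

Triangle areas on the boundary:
  f1: (p0, p2, p9) → 82.2124
  f2: (p0, p8, p2) → 87.0733
  f3: (p4, p8, p3) → 40.3010
  f4: (p4, p8, p2) → 109.3728
  f5: (p7, p8, p3) → 37.5980
  f6: (p7, p0, p8) → 34.5857
  f7: (p7, p4, p3) → 13.2436
  f8: (p7, p0, p9) → 24.5734
  f9: (p7, p4, p9) → 61.4634
  f10: (p5, p2, p9) → 47.7875
  f11: (p5, p4, p9) → 30.9295
  f12: (p5, p4, p2) → 75.5854
Σ area = 644.726

Check V−E+F: 8 − 18 + 12 = 2.
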